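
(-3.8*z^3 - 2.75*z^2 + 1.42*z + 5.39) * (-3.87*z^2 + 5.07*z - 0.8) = 14.706*z^5 - 8.6235*z^4 - 16.3979*z^3 - 11.4599*z^2 + 26.1913*z - 4.312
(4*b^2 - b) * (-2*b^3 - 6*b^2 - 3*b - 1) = -8*b^5 - 22*b^4 - 6*b^3 - b^2 + b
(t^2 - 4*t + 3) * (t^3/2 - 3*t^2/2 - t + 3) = t^5/2 - 7*t^4/2 + 13*t^3/2 + 5*t^2/2 - 15*t + 9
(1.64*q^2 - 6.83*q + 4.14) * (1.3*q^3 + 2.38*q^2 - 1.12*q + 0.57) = 2.132*q^5 - 4.9758*q^4 - 12.7102*q^3 + 18.4376*q^2 - 8.5299*q + 2.3598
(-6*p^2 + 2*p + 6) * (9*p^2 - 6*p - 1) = -54*p^4 + 54*p^3 + 48*p^2 - 38*p - 6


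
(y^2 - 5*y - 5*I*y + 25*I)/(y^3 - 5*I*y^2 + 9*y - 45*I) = (y - 5)/(y^2 + 9)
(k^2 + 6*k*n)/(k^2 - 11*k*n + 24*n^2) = k*(k + 6*n)/(k^2 - 11*k*n + 24*n^2)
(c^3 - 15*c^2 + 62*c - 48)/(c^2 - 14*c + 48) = c - 1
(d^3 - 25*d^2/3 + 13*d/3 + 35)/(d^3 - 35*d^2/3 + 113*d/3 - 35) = (3*d + 5)/(3*d - 5)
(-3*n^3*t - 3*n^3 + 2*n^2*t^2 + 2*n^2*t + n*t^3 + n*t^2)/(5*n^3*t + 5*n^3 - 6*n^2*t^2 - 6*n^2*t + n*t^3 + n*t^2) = (3*n + t)/(-5*n + t)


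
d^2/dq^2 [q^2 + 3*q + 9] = 2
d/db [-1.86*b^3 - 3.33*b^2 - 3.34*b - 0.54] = -5.58*b^2 - 6.66*b - 3.34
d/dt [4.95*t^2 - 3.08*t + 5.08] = 9.9*t - 3.08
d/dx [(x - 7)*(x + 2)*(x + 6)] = 3*x^2 + 2*x - 44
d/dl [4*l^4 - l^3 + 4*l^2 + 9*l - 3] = 16*l^3 - 3*l^2 + 8*l + 9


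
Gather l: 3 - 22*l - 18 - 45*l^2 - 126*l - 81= -45*l^2 - 148*l - 96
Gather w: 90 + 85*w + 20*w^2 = 20*w^2 + 85*w + 90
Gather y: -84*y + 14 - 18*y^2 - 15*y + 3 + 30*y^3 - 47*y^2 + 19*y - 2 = 30*y^3 - 65*y^2 - 80*y + 15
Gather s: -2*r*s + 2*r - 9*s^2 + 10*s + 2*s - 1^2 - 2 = 2*r - 9*s^2 + s*(12 - 2*r) - 3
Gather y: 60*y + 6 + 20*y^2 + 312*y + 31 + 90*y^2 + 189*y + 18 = 110*y^2 + 561*y + 55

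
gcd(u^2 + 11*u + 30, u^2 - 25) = u + 5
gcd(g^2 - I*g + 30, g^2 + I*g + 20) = g + 5*I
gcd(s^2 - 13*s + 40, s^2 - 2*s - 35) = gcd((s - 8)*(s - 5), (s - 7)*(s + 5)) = 1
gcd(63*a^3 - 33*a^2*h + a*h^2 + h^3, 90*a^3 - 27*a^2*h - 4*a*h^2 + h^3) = 3*a - h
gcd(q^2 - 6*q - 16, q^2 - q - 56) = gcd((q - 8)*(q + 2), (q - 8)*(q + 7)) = q - 8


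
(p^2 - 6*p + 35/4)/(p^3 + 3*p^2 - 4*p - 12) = (p^2 - 6*p + 35/4)/(p^3 + 3*p^2 - 4*p - 12)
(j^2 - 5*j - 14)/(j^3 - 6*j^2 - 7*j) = (j + 2)/(j*(j + 1))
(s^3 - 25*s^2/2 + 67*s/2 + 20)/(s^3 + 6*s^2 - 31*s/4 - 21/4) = 2*(s^2 - 13*s + 40)/(2*s^2 + 11*s - 21)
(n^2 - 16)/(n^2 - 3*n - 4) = (n + 4)/(n + 1)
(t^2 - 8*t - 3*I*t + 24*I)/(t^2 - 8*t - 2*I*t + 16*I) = (t - 3*I)/(t - 2*I)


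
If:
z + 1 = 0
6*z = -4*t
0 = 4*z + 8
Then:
No Solution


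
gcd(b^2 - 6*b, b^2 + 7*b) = b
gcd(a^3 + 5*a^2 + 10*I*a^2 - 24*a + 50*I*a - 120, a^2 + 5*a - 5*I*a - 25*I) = a + 5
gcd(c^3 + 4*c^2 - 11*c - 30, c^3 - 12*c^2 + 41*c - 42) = c - 3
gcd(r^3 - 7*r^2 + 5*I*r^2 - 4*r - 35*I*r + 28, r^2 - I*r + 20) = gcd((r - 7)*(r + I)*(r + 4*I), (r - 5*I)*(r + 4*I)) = r + 4*I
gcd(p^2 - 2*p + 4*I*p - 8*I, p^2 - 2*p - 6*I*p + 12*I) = p - 2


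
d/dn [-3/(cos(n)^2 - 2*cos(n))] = 6*(sin(n)/cos(n)^2 - tan(n))/(cos(n) - 2)^2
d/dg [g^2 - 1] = 2*g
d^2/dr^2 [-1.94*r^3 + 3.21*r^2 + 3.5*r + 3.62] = 6.42 - 11.64*r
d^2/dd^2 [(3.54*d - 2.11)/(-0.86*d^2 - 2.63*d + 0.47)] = (-(1.72*d + 2.63)*(3.44*d + 5.26)*(3.54*d - 2.11) + (18.2664*d + 14.9912)*(0.86*d^2 + 2.63*d - 0.47))/(0.86*d^2 + 2.63*d - 0.47)^3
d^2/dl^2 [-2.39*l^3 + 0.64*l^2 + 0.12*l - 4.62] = 1.28 - 14.34*l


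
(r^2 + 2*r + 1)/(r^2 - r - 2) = (r + 1)/(r - 2)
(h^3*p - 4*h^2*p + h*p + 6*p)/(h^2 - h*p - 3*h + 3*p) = p*(-h^2 + h + 2)/(-h + p)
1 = 1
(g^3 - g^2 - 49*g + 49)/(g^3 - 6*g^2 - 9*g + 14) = (g + 7)/(g + 2)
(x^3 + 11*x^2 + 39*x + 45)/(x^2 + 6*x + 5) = (x^2 + 6*x + 9)/(x + 1)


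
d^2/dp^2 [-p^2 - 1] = -2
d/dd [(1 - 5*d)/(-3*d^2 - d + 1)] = (15*d^2 + 5*d - (5*d - 1)*(6*d + 1) - 5)/(3*d^2 + d - 1)^2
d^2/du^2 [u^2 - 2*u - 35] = 2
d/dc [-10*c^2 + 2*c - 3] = 2 - 20*c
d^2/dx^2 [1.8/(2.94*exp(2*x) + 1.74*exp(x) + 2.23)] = (1.8*(5.88*exp(x) + 1.74)*(11.76*exp(x) + 3.48)*exp(x) - (21.168*exp(x) + 3.132)*(2.94*exp(2*x) + 1.74*exp(x) + 2.23))*exp(x)/(2.94*exp(2*x) + 1.74*exp(x) + 2.23)^3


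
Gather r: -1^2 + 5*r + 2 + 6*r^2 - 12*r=6*r^2 - 7*r + 1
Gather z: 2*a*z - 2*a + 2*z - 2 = -2*a + z*(2*a + 2) - 2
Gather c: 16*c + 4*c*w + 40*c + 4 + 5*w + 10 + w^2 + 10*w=c*(4*w + 56) + w^2 + 15*w + 14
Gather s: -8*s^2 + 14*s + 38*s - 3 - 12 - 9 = -8*s^2 + 52*s - 24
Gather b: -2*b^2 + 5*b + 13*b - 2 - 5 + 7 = -2*b^2 + 18*b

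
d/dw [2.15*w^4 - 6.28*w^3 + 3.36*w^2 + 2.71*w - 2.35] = 8.6*w^3 - 18.84*w^2 + 6.72*w + 2.71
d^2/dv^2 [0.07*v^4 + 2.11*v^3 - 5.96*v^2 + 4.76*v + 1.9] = 0.84*v^2 + 12.66*v - 11.92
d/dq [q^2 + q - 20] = 2*q + 1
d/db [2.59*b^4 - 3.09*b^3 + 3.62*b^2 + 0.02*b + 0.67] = 10.36*b^3 - 9.27*b^2 + 7.24*b + 0.02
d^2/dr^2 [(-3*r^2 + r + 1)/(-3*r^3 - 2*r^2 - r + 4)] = 2*(27*r^6 - 27*r^5 - 99*r^4 + 197*r^3 - 21*r^2 - 66*r + 35)/(27*r^9 + 54*r^8 + 63*r^7 - 64*r^6 - 123*r^5 - 114*r^4 + 97*r^3 + 84*r^2 + 48*r - 64)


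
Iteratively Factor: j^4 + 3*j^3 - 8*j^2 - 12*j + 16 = (j + 2)*(j^3 + j^2 - 10*j + 8) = (j + 2)*(j + 4)*(j^2 - 3*j + 2) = (j - 2)*(j + 2)*(j + 4)*(j - 1)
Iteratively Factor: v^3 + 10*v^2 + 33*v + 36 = (v + 3)*(v^2 + 7*v + 12) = (v + 3)^2*(v + 4)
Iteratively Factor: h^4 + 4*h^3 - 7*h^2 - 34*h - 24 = (h + 4)*(h^3 - 7*h - 6) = (h - 3)*(h + 4)*(h^2 + 3*h + 2) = (h - 3)*(h + 2)*(h + 4)*(h + 1)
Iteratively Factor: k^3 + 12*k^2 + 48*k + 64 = (k + 4)*(k^2 + 8*k + 16) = (k + 4)^2*(k + 4)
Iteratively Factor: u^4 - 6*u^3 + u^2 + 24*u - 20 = (u + 2)*(u^3 - 8*u^2 + 17*u - 10) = (u - 1)*(u + 2)*(u^2 - 7*u + 10) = (u - 2)*(u - 1)*(u + 2)*(u - 5)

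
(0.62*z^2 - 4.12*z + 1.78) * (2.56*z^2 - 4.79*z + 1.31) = 1.5872*z^4 - 13.517*z^3 + 25.1038*z^2 - 13.9234*z + 2.3318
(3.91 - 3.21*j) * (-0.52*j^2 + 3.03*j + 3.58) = 1.6692*j^3 - 11.7595*j^2 + 0.355499999999999*j + 13.9978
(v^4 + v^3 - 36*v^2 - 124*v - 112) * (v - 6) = v^5 - 5*v^4 - 42*v^3 + 92*v^2 + 632*v + 672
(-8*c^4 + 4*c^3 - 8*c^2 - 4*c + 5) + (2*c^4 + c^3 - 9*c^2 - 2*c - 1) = -6*c^4 + 5*c^3 - 17*c^2 - 6*c + 4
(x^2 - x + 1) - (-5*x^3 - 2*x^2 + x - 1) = 5*x^3 + 3*x^2 - 2*x + 2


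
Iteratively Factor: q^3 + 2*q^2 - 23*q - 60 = (q + 4)*(q^2 - 2*q - 15) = (q - 5)*(q + 4)*(q + 3)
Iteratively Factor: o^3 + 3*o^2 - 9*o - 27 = (o + 3)*(o^2 - 9) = (o + 3)^2*(o - 3)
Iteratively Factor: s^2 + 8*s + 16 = (s + 4)*(s + 4)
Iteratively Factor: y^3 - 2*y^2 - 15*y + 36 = (y + 4)*(y^2 - 6*y + 9) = (y - 3)*(y + 4)*(y - 3)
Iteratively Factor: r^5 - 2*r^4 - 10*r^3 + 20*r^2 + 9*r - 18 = (r - 2)*(r^4 - 10*r^2 + 9) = (r - 2)*(r + 1)*(r^3 - r^2 - 9*r + 9) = (r - 2)*(r - 1)*(r + 1)*(r^2 - 9) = (r - 3)*(r - 2)*(r - 1)*(r + 1)*(r + 3)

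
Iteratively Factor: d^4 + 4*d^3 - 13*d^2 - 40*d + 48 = (d - 1)*(d^3 + 5*d^2 - 8*d - 48) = (d - 1)*(d + 4)*(d^2 + d - 12) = (d - 1)*(d + 4)^2*(d - 3)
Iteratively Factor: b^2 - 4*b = (b)*(b - 4)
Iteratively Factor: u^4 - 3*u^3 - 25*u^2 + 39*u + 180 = (u + 3)*(u^3 - 6*u^2 - 7*u + 60) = (u - 5)*(u + 3)*(u^2 - u - 12) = (u - 5)*(u - 4)*(u + 3)*(u + 3)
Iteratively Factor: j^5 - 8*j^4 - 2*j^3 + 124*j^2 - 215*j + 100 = (j - 5)*(j^4 - 3*j^3 - 17*j^2 + 39*j - 20) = (j - 5)*(j - 1)*(j^3 - 2*j^2 - 19*j + 20) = (j - 5)*(j - 1)*(j + 4)*(j^2 - 6*j + 5) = (j - 5)^2*(j - 1)*(j + 4)*(j - 1)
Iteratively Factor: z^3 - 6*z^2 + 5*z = (z - 1)*(z^2 - 5*z) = z*(z - 1)*(z - 5)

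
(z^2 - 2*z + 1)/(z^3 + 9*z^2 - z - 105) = (z^2 - 2*z + 1)/(z^3 + 9*z^2 - z - 105)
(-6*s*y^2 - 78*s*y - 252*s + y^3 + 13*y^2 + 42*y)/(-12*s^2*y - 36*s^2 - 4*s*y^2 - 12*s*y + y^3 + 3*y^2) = (y^2 + 13*y + 42)/(2*s*y + 6*s + y^2 + 3*y)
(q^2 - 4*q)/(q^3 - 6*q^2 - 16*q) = (4 - q)/(-q^2 + 6*q + 16)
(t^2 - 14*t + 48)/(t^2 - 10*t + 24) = (t - 8)/(t - 4)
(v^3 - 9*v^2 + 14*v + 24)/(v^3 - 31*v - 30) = (v - 4)/(v + 5)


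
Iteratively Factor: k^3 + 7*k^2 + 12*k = (k + 3)*(k^2 + 4*k) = k*(k + 3)*(k + 4)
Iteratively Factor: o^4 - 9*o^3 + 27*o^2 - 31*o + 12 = (o - 4)*(o^3 - 5*o^2 + 7*o - 3) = (o - 4)*(o - 1)*(o^2 - 4*o + 3) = (o - 4)*(o - 3)*(o - 1)*(o - 1)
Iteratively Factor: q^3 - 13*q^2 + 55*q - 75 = (q - 5)*(q^2 - 8*q + 15) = (q - 5)^2*(q - 3)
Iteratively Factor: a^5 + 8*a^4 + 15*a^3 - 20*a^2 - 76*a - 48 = (a + 3)*(a^4 + 5*a^3 - 20*a - 16) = (a + 1)*(a + 3)*(a^3 + 4*a^2 - 4*a - 16) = (a + 1)*(a + 3)*(a + 4)*(a^2 - 4) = (a - 2)*(a + 1)*(a + 3)*(a + 4)*(a + 2)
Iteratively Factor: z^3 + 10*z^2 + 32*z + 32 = (z + 4)*(z^2 + 6*z + 8) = (z + 4)^2*(z + 2)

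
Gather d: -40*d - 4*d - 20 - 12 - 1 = -44*d - 33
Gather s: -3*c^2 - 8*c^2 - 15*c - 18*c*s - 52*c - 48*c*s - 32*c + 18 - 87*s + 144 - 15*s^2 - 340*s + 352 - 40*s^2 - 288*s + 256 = -11*c^2 - 99*c - 55*s^2 + s*(-66*c - 715) + 770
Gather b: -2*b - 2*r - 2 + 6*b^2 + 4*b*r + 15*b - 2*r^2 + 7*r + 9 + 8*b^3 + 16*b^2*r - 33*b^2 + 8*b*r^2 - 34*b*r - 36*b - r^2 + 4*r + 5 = 8*b^3 + b^2*(16*r - 27) + b*(8*r^2 - 30*r - 23) - 3*r^2 + 9*r + 12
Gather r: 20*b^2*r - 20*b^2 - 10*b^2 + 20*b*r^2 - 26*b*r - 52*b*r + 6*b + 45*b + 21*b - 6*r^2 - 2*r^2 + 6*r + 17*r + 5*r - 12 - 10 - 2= -30*b^2 + 72*b + r^2*(20*b - 8) + r*(20*b^2 - 78*b + 28) - 24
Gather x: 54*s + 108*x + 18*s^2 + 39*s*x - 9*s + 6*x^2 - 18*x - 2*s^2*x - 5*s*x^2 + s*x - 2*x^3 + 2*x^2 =18*s^2 + 45*s - 2*x^3 + x^2*(8 - 5*s) + x*(-2*s^2 + 40*s + 90)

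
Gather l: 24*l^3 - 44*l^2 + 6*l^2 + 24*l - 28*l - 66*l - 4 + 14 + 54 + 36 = 24*l^3 - 38*l^2 - 70*l + 100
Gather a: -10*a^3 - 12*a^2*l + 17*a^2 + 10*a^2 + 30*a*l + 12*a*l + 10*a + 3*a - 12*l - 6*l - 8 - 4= -10*a^3 + a^2*(27 - 12*l) + a*(42*l + 13) - 18*l - 12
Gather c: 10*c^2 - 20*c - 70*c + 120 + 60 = 10*c^2 - 90*c + 180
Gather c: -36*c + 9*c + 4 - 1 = 3 - 27*c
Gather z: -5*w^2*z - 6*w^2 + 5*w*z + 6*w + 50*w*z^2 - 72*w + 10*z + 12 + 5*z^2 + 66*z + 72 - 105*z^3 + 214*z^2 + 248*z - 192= -6*w^2 - 66*w - 105*z^3 + z^2*(50*w + 219) + z*(-5*w^2 + 5*w + 324) - 108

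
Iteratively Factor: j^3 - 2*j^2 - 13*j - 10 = (j + 1)*(j^2 - 3*j - 10) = (j - 5)*(j + 1)*(j + 2)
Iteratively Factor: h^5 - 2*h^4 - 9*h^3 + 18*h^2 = (h - 2)*(h^4 - 9*h^2) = (h - 3)*(h - 2)*(h^3 + 3*h^2) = h*(h - 3)*(h - 2)*(h^2 + 3*h) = h*(h - 3)*(h - 2)*(h + 3)*(h)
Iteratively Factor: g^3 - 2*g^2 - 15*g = (g - 5)*(g^2 + 3*g) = (g - 5)*(g + 3)*(g)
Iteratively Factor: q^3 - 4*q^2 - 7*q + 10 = (q - 5)*(q^2 + q - 2) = (q - 5)*(q + 2)*(q - 1)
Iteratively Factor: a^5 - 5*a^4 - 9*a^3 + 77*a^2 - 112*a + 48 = (a - 1)*(a^4 - 4*a^3 - 13*a^2 + 64*a - 48) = (a - 4)*(a - 1)*(a^3 - 13*a + 12) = (a - 4)*(a - 1)^2*(a^2 + a - 12) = (a - 4)*(a - 3)*(a - 1)^2*(a + 4)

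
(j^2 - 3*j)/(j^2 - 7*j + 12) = j/(j - 4)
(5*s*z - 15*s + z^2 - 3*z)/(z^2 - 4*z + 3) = (5*s + z)/(z - 1)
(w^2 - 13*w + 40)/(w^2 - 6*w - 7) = (-w^2 + 13*w - 40)/(-w^2 + 6*w + 7)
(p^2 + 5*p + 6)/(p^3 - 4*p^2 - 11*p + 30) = (p + 2)/(p^2 - 7*p + 10)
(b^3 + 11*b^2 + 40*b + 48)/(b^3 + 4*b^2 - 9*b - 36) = (b + 4)/(b - 3)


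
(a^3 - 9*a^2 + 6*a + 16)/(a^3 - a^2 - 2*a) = (a - 8)/a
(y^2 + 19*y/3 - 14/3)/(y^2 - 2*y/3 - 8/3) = (-3*y^2 - 19*y + 14)/(-3*y^2 + 2*y + 8)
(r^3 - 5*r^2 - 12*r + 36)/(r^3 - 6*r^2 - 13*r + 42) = (r - 6)/(r - 7)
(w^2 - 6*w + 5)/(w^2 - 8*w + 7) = (w - 5)/(w - 7)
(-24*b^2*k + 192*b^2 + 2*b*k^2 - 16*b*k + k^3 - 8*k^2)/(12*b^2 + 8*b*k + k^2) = (-4*b*k + 32*b + k^2 - 8*k)/(2*b + k)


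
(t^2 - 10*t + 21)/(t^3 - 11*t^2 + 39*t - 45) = (t - 7)/(t^2 - 8*t + 15)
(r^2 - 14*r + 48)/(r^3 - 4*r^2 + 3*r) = (r^2 - 14*r + 48)/(r*(r^2 - 4*r + 3))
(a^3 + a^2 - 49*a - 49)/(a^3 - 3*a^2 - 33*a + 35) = (a^2 + 8*a + 7)/(a^2 + 4*a - 5)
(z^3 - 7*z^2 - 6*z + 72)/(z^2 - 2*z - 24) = (z^2 - z - 12)/(z + 4)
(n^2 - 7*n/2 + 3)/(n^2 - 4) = (n - 3/2)/(n + 2)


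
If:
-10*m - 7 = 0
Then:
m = -7/10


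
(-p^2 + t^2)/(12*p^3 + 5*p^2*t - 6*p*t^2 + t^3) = (-p + t)/(12*p^2 - 7*p*t + t^2)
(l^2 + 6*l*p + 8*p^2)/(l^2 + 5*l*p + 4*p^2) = (l + 2*p)/(l + p)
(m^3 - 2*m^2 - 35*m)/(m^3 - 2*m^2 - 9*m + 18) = m*(m^2 - 2*m - 35)/(m^3 - 2*m^2 - 9*m + 18)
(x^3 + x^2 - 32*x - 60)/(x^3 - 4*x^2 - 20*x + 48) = (x^2 + 7*x + 10)/(x^2 + 2*x - 8)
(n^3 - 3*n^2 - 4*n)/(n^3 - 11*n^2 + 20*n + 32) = n/(n - 8)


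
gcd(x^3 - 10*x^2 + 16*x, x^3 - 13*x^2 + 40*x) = x^2 - 8*x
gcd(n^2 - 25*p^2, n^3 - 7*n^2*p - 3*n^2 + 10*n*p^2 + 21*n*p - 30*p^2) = -n + 5*p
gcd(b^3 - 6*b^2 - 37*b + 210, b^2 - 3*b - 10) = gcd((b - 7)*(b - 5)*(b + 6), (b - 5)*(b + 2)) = b - 5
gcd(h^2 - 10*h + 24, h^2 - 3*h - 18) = h - 6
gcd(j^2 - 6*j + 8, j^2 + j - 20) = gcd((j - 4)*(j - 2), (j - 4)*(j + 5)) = j - 4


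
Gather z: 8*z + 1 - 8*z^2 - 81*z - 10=-8*z^2 - 73*z - 9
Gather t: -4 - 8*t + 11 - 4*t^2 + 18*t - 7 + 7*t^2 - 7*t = 3*t^2 + 3*t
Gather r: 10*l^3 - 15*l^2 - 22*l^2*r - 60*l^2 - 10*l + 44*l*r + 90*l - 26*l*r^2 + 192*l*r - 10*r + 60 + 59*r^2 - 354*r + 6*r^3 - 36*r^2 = 10*l^3 - 75*l^2 + 80*l + 6*r^3 + r^2*(23 - 26*l) + r*(-22*l^2 + 236*l - 364) + 60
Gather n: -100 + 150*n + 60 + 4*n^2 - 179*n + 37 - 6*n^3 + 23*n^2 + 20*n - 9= -6*n^3 + 27*n^2 - 9*n - 12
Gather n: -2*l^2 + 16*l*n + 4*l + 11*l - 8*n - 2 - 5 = -2*l^2 + 15*l + n*(16*l - 8) - 7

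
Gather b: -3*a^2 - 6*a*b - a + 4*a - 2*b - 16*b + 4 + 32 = -3*a^2 + 3*a + b*(-6*a - 18) + 36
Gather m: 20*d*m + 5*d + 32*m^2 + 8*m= 5*d + 32*m^2 + m*(20*d + 8)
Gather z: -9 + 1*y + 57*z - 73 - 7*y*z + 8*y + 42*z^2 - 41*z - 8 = 9*y + 42*z^2 + z*(16 - 7*y) - 90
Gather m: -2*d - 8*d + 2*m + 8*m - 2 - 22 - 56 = -10*d + 10*m - 80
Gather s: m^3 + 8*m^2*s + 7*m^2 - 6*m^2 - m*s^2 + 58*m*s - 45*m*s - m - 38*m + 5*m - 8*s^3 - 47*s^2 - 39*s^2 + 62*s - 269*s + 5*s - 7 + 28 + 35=m^3 + m^2 - 34*m - 8*s^3 + s^2*(-m - 86) + s*(8*m^2 + 13*m - 202) + 56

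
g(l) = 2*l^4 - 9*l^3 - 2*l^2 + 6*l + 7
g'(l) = 8*l^3 - 27*l^2 - 4*l + 6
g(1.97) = -27.63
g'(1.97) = -45.50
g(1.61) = -12.65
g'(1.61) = -37.04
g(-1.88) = 73.44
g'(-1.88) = -135.07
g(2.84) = -68.14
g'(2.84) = -39.88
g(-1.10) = 12.89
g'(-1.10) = -32.92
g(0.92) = 5.25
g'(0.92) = -14.30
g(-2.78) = 287.68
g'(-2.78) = -363.43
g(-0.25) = 5.52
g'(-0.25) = 5.19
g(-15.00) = 131092.00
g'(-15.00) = -33009.00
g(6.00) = 619.00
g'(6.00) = 738.00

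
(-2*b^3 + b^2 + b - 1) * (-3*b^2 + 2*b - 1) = 6*b^5 - 7*b^4 + b^3 + 4*b^2 - 3*b + 1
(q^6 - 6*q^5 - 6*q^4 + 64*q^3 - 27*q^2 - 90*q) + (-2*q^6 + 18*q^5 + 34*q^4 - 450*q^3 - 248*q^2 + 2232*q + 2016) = -q^6 + 12*q^5 + 28*q^4 - 386*q^3 - 275*q^2 + 2142*q + 2016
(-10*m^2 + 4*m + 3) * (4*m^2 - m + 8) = -40*m^4 + 26*m^3 - 72*m^2 + 29*m + 24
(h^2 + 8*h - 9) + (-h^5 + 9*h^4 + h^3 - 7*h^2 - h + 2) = -h^5 + 9*h^4 + h^3 - 6*h^2 + 7*h - 7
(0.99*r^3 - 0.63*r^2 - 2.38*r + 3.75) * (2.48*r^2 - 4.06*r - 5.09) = 2.4552*r^5 - 5.5818*r^4 - 8.3837*r^3 + 22.1695*r^2 - 3.1108*r - 19.0875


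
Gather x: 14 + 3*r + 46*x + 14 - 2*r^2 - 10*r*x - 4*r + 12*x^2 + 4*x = -2*r^2 - r + 12*x^2 + x*(50 - 10*r) + 28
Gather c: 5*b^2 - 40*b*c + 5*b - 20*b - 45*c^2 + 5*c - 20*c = 5*b^2 - 15*b - 45*c^2 + c*(-40*b - 15)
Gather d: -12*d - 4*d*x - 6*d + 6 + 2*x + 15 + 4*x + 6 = d*(-4*x - 18) + 6*x + 27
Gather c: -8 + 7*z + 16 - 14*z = 8 - 7*z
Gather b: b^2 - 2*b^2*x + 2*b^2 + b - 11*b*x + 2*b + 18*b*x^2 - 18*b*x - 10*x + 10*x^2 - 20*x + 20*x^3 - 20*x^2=b^2*(3 - 2*x) + b*(18*x^2 - 29*x + 3) + 20*x^3 - 10*x^2 - 30*x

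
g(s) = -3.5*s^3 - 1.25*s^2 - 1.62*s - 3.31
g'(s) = -10.5*s^2 - 2.5*s - 1.62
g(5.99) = -810.09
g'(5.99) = -393.34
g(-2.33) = 37.95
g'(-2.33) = -52.80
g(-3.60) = 149.62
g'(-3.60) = -128.70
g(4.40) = -332.78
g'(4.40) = -215.90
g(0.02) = -3.34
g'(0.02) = -1.67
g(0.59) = -5.42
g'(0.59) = -6.75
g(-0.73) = -1.43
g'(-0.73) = -5.39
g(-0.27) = -2.89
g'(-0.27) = -1.71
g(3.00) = -113.92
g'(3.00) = -103.62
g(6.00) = -814.03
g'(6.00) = -394.62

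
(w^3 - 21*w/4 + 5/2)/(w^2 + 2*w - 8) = (w^2 + 2*w - 5/4)/(w + 4)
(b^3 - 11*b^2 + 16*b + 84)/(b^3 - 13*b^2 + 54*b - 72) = (b^2 - 5*b - 14)/(b^2 - 7*b + 12)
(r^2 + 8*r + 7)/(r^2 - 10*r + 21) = (r^2 + 8*r + 7)/(r^2 - 10*r + 21)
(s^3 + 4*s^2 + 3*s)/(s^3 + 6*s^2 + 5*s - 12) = s*(s + 1)/(s^2 + 3*s - 4)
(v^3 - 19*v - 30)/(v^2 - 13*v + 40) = (v^2 + 5*v + 6)/(v - 8)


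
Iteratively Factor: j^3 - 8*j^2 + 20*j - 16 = (j - 4)*(j^2 - 4*j + 4) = (j - 4)*(j - 2)*(j - 2)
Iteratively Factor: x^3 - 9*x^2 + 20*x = (x)*(x^2 - 9*x + 20) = x*(x - 5)*(x - 4)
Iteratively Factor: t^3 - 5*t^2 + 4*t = (t)*(t^2 - 5*t + 4) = t*(t - 1)*(t - 4)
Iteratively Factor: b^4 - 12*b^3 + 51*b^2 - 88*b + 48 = (b - 1)*(b^3 - 11*b^2 + 40*b - 48) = (b - 3)*(b - 1)*(b^2 - 8*b + 16) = (b - 4)*(b - 3)*(b - 1)*(b - 4)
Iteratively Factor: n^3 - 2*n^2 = (n)*(n^2 - 2*n) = n^2*(n - 2)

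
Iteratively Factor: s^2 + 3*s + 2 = (s + 1)*(s + 2)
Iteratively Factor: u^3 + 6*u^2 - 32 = (u + 4)*(u^2 + 2*u - 8) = (u + 4)^2*(u - 2)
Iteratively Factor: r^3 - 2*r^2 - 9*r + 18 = (r - 3)*(r^2 + r - 6) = (r - 3)*(r - 2)*(r + 3)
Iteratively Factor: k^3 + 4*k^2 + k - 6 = (k + 3)*(k^2 + k - 2) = (k - 1)*(k + 3)*(k + 2)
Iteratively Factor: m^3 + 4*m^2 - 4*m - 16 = (m + 4)*(m^2 - 4) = (m - 2)*(m + 4)*(m + 2)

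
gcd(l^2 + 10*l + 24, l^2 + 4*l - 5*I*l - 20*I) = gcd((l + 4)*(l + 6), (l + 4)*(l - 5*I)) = l + 4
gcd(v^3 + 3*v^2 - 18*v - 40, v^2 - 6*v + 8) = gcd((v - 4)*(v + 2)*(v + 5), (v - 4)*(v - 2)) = v - 4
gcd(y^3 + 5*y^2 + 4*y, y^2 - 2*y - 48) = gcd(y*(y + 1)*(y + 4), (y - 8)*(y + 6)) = 1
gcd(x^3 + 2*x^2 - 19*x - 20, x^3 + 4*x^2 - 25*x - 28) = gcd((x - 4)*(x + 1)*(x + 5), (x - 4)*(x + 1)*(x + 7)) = x^2 - 3*x - 4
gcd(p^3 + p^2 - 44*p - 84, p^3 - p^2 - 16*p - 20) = p + 2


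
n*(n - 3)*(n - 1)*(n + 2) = n^4 - 2*n^3 - 5*n^2 + 6*n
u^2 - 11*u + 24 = (u - 8)*(u - 3)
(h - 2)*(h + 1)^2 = h^3 - 3*h - 2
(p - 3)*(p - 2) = p^2 - 5*p + 6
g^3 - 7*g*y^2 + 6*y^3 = (g - 2*y)*(g - y)*(g + 3*y)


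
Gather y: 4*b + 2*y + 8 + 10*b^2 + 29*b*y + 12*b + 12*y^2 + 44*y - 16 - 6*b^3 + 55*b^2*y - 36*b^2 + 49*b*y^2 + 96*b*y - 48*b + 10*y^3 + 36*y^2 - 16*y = -6*b^3 - 26*b^2 - 32*b + 10*y^3 + y^2*(49*b + 48) + y*(55*b^2 + 125*b + 30) - 8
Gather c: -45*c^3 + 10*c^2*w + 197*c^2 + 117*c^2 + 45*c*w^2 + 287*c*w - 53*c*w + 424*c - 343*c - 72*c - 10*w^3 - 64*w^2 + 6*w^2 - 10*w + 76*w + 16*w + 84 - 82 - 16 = -45*c^3 + c^2*(10*w + 314) + c*(45*w^2 + 234*w + 9) - 10*w^3 - 58*w^2 + 82*w - 14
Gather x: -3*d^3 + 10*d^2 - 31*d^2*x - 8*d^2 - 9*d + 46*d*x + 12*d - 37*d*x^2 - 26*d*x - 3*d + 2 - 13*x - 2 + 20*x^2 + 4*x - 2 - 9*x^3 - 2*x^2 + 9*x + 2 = -3*d^3 + 2*d^2 - 9*x^3 + x^2*(18 - 37*d) + x*(-31*d^2 + 20*d)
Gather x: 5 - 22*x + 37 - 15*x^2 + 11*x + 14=-15*x^2 - 11*x + 56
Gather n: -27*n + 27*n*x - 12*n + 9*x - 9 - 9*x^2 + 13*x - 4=n*(27*x - 39) - 9*x^2 + 22*x - 13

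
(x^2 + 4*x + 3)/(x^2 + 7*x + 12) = (x + 1)/(x + 4)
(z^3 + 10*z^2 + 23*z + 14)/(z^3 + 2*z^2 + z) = (z^2 + 9*z + 14)/(z*(z + 1))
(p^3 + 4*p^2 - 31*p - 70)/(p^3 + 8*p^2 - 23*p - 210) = (p + 2)/(p + 6)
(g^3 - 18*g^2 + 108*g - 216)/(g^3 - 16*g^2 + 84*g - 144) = (g - 6)/(g - 4)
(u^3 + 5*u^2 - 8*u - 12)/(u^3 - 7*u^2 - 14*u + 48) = (u^2 + 7*u + 6)/(u^2 - 5*u - 24)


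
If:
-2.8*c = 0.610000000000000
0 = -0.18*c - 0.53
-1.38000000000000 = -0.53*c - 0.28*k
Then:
No Solution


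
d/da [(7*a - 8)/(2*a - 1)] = 9/(2*a - 1)^2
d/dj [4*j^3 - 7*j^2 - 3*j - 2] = 12*j^2 - 14*j - 3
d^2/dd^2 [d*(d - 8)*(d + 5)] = 6*d - 6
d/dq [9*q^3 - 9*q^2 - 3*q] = 27*q^2 - 18*q - 3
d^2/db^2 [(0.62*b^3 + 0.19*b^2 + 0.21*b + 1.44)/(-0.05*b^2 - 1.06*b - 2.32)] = (-1.73472347597681e-18*b^5 - 1.230334*b^3 - 9.037584*b^2 - 20.334288*b - 3.914336)/(0.000125*b^6 + 0.00795*b^5 + 0.18594*b^4 + 1.928776*b^3 + 8.627616*b^2 + 17.116032*b + 12.487168)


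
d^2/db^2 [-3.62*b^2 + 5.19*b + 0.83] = -7.24000000000000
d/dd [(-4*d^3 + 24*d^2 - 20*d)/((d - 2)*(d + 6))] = 4*(-d^4 - 8*d^3 + 65*d^2 - 144*d + 60)/(d^4 + 8*d^3 - 8*d^2 - 96*d + 144)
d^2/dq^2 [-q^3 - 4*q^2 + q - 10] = -6*q - 8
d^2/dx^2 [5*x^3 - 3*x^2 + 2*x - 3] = 30*x - 6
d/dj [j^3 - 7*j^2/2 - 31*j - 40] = 3*j^2 - 7*j - 31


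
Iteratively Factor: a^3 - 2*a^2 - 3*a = (a)*(a^2 - 2*a - 3) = a*(a + 1)*(a - 3)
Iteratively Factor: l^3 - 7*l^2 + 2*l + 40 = (l + 2)*(l^2 - 9*l + 20) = (l - 4)*(l + 2)*(l - 5)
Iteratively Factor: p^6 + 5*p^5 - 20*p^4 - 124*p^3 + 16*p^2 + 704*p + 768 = (p + 4)*(p^5 + p^4 - 24*p^3 - 28*p^2 + 128*p + 192) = (p + 2)*(p + 4)*(p^4 - p^3 - 22*p^2 + 16*p + 96) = (p - 4)*(p + 2)*(p + 4)*(p^3 + 3*p^2 - 10*p - 24) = (p - 4)*(p + 2)*(p + 4)^2*(p^2 - p - 6) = (p - 4)*(p - 3)*(p + 2)*(p + 4)^2*(p + 2)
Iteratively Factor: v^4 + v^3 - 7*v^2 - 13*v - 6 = (v + 1)*(v^3 - 7*v - 6) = (v + 1)^2*(v^2 - v - 6) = (v + 1)^2*(v + 2)*(v - 3)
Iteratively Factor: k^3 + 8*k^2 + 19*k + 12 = (k + 3)*(k^2 + 5*k + 4) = (k + 3)*(k + 4)*(k + 1)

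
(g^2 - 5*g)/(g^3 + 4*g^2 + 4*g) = (g - 5)/(g^2 + 4*g + 4)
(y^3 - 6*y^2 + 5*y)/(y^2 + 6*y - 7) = y*(y - 5)/(y + 7)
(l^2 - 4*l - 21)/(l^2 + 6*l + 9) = (l - 7)/(l + 3)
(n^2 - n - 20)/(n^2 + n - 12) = (n - 5)/(n - 3)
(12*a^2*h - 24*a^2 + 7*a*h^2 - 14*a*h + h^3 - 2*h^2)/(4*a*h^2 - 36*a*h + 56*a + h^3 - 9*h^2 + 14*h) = (3*a + h)/(h - 7)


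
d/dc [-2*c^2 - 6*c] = -4*c - 6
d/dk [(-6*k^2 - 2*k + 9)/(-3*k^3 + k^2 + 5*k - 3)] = (-18*k^4 - 12*k^3 + 53*k^2 + 18*k - 39)/(9*k^6 - 6*k^5 - 29*k^4 + 28*k^3 + 19*k^2 - 30*k + 9)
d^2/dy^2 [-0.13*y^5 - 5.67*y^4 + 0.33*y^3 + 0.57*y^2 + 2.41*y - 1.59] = -2.6*y^3 - 68.04*y^2 + 1.98*y + 1.14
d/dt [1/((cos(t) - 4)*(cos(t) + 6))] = 2*(cos(t) + 1)*sin(t)/((cos(t) - 4)^2*(cos(t) + 6)^2)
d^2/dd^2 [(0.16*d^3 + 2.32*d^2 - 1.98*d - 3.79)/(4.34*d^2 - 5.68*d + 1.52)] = (7.105427357601e-15*d^5 + 5.6843418860808e-14*d^4 + 48.005584*d^3 - 528.437256*d^2 + 641.156256*d - 218.014048)/(81.746504*d^6 - 320.958624*d^5 + 505.946784*d^4 - 408.069376*d^3 + 177.197952*d^2 - 39.369216*d + 3.511808)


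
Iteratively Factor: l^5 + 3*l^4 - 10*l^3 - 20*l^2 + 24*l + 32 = (l - 2)*(l^4 + 5*l^3 - 20*l - 16) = (l - 2)*(l + 4)*(l^3 + l^2 - 4*l - 4) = (l - 2)*(l + 2)*(l + 4)*(l^2 - l - 2) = (l - 2)*(l + 1)*(l + 2)*(l + 4)*(l - 2)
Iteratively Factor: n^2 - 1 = (n + 1)*(n - 1)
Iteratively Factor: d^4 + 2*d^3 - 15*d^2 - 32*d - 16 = (d + 4)*(d^3 - 2*d^2 - 7*d - 4) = (d + 1)*(d + 4)*(d^2 - 3*d - 4) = (d - 4)*(d + 1)*(d + 4)*(d + 1)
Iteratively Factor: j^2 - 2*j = (j)*(j - 2)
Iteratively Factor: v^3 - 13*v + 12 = (v + 4)*(v^2 - 4*v + 3) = (v - 3)*(v + 4)*(v - 1)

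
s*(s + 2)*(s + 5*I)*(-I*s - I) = -I*s^4 + 5*s^3 - 3*I*s^3 + 15*s^2 - 2*I*s^2 + 10*s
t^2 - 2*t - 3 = (t - 3)*(t + 1)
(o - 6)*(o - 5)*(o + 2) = o^3 - 9*o^2 + 8*o + 60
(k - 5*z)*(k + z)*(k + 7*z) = k^3 + 3*k^2*z - 33*k*z^2 - 35*z^3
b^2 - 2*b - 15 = (b - 5)*(b + 3)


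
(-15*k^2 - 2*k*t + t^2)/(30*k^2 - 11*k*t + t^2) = (3*k + t)/(-6*k + t)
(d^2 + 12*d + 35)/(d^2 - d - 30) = (d + 7)/(d - 6)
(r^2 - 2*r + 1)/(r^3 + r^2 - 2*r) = (r - 1)/(r*(r + 2))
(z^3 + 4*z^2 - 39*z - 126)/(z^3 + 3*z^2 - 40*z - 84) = (z + 3)/(z + 2)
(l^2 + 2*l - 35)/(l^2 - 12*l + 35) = (l + 7)/(l - 7)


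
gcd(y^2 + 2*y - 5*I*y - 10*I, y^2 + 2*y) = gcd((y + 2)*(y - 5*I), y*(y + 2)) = y + 2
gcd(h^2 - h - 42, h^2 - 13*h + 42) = h - 7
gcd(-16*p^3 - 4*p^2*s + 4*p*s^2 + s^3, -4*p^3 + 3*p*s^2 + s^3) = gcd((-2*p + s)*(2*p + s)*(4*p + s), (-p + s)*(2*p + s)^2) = 2*p + s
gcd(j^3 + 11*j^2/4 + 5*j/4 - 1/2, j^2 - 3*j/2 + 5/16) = j - 1/4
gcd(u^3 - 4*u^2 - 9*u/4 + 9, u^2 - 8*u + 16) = u - 4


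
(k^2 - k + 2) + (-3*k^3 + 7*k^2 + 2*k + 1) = -3*k^3 + 8*k^2 + k + 3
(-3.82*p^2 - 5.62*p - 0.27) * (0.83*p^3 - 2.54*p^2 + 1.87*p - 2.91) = -3.1706*p^5 + 5.0382*p^4 + 6.9073*p^3 + 1.2926*p^2 + 15.8493*p + 0.7857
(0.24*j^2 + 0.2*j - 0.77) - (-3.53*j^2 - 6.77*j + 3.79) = 3.77*j^2 + 6.97*j - 4.56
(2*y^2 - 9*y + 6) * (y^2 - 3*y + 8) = 2*y^4 - 15*y^3 + 49*y^2 - 90*y + 48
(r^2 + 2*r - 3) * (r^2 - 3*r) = r^4 - r^3 - 9*r^2 + 9*r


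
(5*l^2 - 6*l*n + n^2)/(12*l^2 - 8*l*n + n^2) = (5*l^2 - 6*l*n + n^2)/(12*l^2 - 8*l*n + n^2)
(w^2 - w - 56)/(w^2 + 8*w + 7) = (w - 8)/(w + 1)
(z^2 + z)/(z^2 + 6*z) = (z + 1)/(z + 6)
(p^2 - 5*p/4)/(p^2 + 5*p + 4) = p*(4*p - 5)/(4*(p^2 + 5*p + 4))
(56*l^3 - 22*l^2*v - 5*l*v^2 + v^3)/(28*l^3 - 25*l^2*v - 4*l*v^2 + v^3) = (-2*l + v)/(-l + v)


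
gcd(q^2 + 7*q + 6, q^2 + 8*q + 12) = q + 6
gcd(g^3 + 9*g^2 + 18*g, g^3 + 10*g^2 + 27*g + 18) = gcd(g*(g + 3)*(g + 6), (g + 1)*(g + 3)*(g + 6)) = g^2 + 9*g + 18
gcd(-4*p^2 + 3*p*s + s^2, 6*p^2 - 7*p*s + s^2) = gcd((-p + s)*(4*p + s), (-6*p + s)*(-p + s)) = p - s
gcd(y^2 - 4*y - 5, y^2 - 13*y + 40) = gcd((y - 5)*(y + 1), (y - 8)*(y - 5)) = y - 5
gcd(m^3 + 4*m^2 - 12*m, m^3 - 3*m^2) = m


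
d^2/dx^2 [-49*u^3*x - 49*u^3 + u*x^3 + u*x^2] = 2*u*(3*x + 1)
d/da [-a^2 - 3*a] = -2*a - 3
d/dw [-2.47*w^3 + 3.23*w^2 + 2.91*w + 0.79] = -7.41*w^2 + 6.46*w + 2.91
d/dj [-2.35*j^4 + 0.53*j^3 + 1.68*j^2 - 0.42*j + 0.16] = -9.4*j^3 + 1.59*j^2 + 3.36*j - 0.42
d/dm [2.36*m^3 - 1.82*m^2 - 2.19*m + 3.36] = 7.08*m^2 - 3.64*m - 2.19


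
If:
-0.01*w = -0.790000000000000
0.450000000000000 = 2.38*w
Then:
No Solution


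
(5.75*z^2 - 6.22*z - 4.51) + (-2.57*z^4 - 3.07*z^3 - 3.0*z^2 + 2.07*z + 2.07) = -2.57*z^4 - 3.07*z^3 + 2.75*z^2 - 4.15*z - 2.44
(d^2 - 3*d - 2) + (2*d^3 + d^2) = 2*d^3 + 2*d^2 - 3*d - 2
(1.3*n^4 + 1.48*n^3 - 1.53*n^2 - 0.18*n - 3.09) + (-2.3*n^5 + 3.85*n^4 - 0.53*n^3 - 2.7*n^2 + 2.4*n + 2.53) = -2.3*n^5 + 5.15*n^4 + 0.95*n^3 - 4.23*n^2 + 2.22*n - 0.56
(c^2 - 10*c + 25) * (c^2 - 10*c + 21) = c^4 - 20*c^3 + 146*c^2 - 460*c + 525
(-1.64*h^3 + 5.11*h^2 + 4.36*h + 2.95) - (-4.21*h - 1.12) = -1.64*h^3 + 5.11*h^2 + 8.57*h + 4.07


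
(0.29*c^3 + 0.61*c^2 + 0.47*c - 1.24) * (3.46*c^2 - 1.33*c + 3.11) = 1.0034*c^5 + 1.7249*c^4 + 1.7168*c^3 - 3.0184*c^2 + 3.1109*c - 3.8564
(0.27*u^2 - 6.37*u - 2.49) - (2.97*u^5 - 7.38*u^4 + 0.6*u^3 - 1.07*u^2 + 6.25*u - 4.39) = -2.97*u^5 + 7.38*u^4 - 0.6*u^3 + 1.34*u^2 - 12.62*u + 1.9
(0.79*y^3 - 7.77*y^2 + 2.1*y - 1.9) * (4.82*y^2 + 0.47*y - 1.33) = 3.8078*y^5 - 37.0801*y^4 + 5.4194*y^3 + 2.1631*y^2 - 3.686*y + 2.527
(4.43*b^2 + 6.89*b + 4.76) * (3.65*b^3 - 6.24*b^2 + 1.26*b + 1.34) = 16.1695*b^5 - 2.4947*b^4 - 20.0378*b^3 - 15.0848*b^2 + 15.2302*b + 6.3784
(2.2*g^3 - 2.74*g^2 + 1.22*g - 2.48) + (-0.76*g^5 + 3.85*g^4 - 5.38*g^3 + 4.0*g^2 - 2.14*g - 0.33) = -0.76*g^5 + 3.85*g^4 - 3.18*g^3 + 1.26*g^2 - 0.92*g - 2.81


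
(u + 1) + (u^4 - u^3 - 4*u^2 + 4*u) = u^4 - u^3 - 4*u^2 + 5*u + 1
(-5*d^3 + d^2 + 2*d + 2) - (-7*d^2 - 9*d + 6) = -5*d^3 + 8*d^2 + 11*d - 4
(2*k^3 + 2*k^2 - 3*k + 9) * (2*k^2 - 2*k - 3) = 4*k^5 - 16*k^3 + 18*k^2 - 9*k - 27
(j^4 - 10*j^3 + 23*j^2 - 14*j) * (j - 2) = j^5 - 12*j^4 + 43*j^3 - 60*j^2 + 28*j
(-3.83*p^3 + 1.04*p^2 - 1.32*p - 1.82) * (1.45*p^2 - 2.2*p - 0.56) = -5.5535*p^5 + 9.934*p^4 - 2.0572*p^3 - 0.3174*p^2 + 4.7432*p + 1.0192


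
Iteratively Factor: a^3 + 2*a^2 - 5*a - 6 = (a + 3)*(a^2 - a - 2) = (a + 1)*(a + 3)*(a - 2)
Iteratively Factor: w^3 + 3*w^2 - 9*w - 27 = (w + 3)*(w^2 - 9) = (w + 3)^2*(w - 3)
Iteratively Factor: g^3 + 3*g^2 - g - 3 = (g + 3)*(g^2 - 1) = (g - 1)*(g + 3)*(g + 1)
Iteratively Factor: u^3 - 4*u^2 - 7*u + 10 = (u - 1)*(u^2 - 3*u - 10) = (u - 5)*(u - 1)*(u + 2)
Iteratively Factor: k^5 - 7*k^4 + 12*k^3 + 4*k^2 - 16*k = (k - 2)*(k^4 - 5*k^3 + 2*k^2 + 8*k) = (k - 2)*(k + 1)*(k^3 - 6*k^2 + 8*k) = k*(k - 2)*(k + 1)*(k^2 - 6*k + 8) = k*(k - 2)^2*(k + 1)*(k - 4)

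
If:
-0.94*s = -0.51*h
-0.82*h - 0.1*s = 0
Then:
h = 0.00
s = 0.00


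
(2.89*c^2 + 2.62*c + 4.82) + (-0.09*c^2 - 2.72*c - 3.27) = 2.8*c^2 - 0.1*c + 1.55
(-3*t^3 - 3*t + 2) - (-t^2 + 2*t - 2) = -3*t^3 + t^2 - 5*t + 4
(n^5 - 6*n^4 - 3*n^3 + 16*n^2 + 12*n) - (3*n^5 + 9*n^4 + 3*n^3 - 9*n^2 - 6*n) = -2*n^5 - 15*n^4 - 6*n^3 + 25*n^2 + 18*n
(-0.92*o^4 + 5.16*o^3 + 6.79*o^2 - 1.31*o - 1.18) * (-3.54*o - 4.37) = 3.2568*o^5 - 14.246*o^4 - 46.5858*o^3 - 25.0349*o^2 + 9.9019*o + 5.1566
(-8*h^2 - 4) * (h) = -8*h^3 - 4*h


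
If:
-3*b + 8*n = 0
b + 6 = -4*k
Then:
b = 8*n/3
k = -2*n/3 - 3/2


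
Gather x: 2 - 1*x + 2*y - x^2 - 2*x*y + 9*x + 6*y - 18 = -x^2 + x*(8 - 2*y) + 8*y - 16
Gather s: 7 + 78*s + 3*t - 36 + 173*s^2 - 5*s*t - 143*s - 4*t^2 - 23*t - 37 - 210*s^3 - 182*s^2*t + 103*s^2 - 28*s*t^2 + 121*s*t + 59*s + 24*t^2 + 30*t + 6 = -210*s^3 + s^2*(276 - 182*t) + s*(-28*t^2 + 116*t - 6) + 20*t^2 + 10*t - 60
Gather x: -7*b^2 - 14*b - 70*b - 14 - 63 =-7*b^2 - 84*b - 77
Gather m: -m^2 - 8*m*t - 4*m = -m^2 + m*(-8*t - 4)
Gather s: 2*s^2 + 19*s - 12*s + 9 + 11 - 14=2*s^2 + 7*s + 6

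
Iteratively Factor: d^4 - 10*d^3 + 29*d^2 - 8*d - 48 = (d + 1)*(d^3 - 11*d^2 + 40*d - 48) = (d - 4)*(d + 1)*(d^2 - 7*d + 12) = (d - 4)*(d - 3)*(d + 1)*(d - 4)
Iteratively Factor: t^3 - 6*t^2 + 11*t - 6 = (t - 3)*(t^2 - 3*t + 2) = (t - 3)*(t - 2)*(t - 1)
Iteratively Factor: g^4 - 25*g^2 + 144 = (g - 3)*(g^3 + 3*g^2 - 16*g - 48) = (g - 3)*(g + 4)*(g^2 - g - 12) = (g - 3)*(g + 3)*(g + 4)*(g - 4)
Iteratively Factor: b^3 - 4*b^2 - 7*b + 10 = (b + 2)*(b^2 - 6*b + 5) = (b - 1)*(b + 2)*(b - 5)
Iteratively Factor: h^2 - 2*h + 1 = (h - 1)*(h - 1)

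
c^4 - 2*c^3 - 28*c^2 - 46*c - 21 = (c - 7)*(c + 1)^2*(c + 3)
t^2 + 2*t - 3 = (t - 1)*(t + 3)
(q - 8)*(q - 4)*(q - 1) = q^3 - 13*q^2 + 44*q - 32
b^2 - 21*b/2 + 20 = (b - 8)*(b - 5/2)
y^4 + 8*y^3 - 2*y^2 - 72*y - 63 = (y - 3)*(y + 1)*(y + 3)*(y + 7)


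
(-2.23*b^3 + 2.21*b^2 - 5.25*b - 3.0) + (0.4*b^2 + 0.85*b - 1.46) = -2.23*b^3 + 2.61*b^2 - 4.4*b - 4.46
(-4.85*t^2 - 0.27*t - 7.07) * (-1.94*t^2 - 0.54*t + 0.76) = 9.409*t^4 + 3.1428*t^3 + 10.1756*t^2 + 3.6126*t - 5.3732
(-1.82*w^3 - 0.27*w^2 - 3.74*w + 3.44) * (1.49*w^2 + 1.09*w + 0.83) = -2.7118*w^5 - 2.3861*w^4 - 7.3775*w^3 + 0.824899999999999*w^2 + 0.6454*w + 2.8552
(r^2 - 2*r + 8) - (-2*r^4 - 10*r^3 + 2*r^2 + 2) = 2*r^4 + 10*r^3 - r^2 - 2*r + 6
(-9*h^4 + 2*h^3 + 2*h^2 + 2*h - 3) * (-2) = 18*h^4 - 4*h^3 - 4*h^2 - 4*h + 6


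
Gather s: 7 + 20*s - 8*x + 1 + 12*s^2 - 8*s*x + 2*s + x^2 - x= 12*s^2 + s*(22 - 8*x) + x^2 - 9*x + 8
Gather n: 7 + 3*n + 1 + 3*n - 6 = 6*n + 2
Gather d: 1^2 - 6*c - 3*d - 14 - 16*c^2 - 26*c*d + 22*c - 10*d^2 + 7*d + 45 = -16*c^2 + 16*c - 10*d^2 + d*(4 - 26*c) + 32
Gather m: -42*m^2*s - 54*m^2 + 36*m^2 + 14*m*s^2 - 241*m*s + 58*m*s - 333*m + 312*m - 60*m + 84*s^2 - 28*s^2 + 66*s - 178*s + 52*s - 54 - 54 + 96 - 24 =m^2*(-42*s - 18) + m*(14*s^2 - 183*s - 81) + 56*s^2 - 60*s - 36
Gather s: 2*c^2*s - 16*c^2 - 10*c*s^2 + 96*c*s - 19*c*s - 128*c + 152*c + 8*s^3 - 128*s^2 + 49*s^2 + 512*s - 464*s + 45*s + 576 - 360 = -16*c^2 + 24*c + 8*s^3 + s^2*(-10*c - 79) + s*(2*c^2 + 77*c + 93) + 216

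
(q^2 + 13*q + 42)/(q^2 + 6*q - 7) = (q + 6)/(q - 1)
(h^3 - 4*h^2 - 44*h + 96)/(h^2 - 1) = (h^3 - 4*h^2 - 44*h + 96)/(h^2 - 1)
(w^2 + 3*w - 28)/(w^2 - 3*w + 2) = (w^2 + 3*w - 28)/(w^2 - 3*w + 2)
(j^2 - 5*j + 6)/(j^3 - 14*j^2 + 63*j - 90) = (j - 2)/(j^2 - 11*j + 30)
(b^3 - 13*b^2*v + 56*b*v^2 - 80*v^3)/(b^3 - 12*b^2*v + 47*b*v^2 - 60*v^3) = (-b + 4*v)/(-b + 3*v)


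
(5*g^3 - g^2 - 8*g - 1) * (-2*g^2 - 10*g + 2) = -10*g^5 - 48*g^4 + 36*g^3 + 80*g^2 - 6*g - 2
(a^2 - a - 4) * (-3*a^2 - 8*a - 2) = -3*a^4 - 5*a^3 + 18*a^2 + 34*a + 8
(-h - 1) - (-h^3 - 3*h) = h^3 + 2*h - 1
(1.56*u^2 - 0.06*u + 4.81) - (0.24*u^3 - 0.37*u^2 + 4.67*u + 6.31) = -0.24*u^3 + 1.93*u^2 - 4.73*u - 1.5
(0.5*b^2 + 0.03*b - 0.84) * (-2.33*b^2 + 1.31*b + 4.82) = -1.165*b^4 + 0.5851*b^3 + 4.4065*b^2 - 0.9558*b - 4.0488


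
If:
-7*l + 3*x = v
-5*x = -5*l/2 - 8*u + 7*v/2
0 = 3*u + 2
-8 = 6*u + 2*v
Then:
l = 6/11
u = -2/3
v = -2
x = 20/33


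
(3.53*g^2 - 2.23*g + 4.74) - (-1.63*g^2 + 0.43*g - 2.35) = 5.16*g^2 - 2.66*g + 7.09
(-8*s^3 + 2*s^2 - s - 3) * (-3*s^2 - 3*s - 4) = 24*s^5 + 18*s^4 + 29*s^3 + 4*s^2 + 13*s + 12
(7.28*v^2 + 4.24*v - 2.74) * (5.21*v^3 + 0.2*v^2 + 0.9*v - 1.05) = 37.9288*v^5 + 23.5464*v^4 - 6.8754*v^3 - 4.376*v^2 - 6.918*v + 2.877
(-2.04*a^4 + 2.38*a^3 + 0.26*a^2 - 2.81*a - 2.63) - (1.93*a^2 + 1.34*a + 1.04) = -2.04*a^4 + 2.38*a^3 - 1.67*a^2 - 4.15*a - 3.67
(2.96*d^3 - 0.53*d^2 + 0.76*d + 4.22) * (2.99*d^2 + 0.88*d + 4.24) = 8.8504*d^5 + 1.0201*d^4 + 14.3564*d^3 + 11.0394*d^2 + 6.936*d + 17.8928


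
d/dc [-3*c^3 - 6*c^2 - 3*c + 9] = -9*c^2 - 12*c - 3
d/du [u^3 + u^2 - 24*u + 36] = 3*u^2 + 2*u - 24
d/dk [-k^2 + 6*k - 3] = 6 - 2*k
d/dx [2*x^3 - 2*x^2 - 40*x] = 6*x^2 - 4*x - 40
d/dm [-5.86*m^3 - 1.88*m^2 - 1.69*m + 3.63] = -17.58*m^2 - 3.76*m - 1.69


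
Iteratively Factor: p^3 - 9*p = (p)*(p^2 - 9) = p*(p - 3)*(p + 3)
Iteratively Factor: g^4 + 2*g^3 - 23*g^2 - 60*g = (g + 4)*(g^3 - 2*g^2 - 15*g) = (g + 3)*(g + 4)*(g^2 - 5*g) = (g - 5)*(g + 3)*(g + 4)*(g)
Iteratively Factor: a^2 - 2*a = (a)*(a - 2)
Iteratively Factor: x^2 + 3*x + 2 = (x + 1)*(x + 2)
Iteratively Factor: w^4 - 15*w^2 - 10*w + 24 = (w + 3)*(w^3 - 3*w^2 - 6*w + 8) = (w - 1)*(w + 3)*(w^2 - 2*w - 8) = (w - 4)*(w - 1)*(w + 3)*(w + 2)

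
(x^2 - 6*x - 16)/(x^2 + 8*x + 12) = (x - 8)/(x + 6)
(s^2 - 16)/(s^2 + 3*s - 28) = (s + 4)/(s + 7)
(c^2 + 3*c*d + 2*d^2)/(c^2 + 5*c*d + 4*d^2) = (c + 2*d)/(c + 4*d)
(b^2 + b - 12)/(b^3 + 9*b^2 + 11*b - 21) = (b^2 + b - 12)/(b^3 + 9*b^2 + 11*b - 21)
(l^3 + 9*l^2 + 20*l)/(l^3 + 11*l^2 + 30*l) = (l + 4)/(l + 6)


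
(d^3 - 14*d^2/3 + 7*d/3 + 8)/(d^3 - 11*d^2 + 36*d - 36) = (3*d^2 - 5*d - 8)/(3*(d^2 - 8*d + 12))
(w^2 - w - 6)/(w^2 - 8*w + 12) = (w^2 - w - 6)/(w^2 - 8*w + 12)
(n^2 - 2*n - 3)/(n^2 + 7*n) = (n^2 - 2*n - 3)/(n*(n + 7))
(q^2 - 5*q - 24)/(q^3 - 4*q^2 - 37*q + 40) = (q + 3)/(q^2 + 4*q - 5)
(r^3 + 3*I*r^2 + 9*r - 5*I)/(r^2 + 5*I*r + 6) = (r^2 + 4*I*r + 5)/(r + 6*I)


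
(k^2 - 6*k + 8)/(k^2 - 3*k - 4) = (k - 2)/(k + 1)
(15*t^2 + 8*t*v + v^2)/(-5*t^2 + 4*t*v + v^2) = (-3*t - v)/(t - v)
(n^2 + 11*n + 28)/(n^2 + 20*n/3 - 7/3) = 3*(n + 4)/(3*n - 1)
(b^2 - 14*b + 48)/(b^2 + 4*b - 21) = (b^2 - 14*b + 48)/(b^2 + 4*b - 21)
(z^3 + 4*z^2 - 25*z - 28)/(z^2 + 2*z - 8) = (z^3 + 4*z^2 - 25*z - 28)/(z^2 + 2*z - 8)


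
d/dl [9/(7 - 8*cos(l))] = -72*sin(l)/(8*cos(l) - 7)^2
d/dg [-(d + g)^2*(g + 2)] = (d + g)*(-d - 3*g - 4)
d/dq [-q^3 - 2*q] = -3*q^2 - 2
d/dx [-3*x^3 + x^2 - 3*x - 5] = -9*x^2 + 2*x - 3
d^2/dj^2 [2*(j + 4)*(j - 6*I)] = 4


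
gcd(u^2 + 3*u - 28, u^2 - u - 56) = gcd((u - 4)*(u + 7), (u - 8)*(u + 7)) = u + 7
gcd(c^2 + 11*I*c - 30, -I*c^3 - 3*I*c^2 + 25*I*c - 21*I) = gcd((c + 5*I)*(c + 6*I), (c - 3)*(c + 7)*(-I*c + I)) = 1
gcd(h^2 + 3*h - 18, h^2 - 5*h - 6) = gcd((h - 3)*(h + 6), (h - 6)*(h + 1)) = 1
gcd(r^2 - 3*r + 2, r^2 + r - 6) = r - 2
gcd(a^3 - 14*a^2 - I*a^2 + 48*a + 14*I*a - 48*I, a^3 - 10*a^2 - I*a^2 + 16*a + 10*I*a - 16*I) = a^2 + a*(-8 - I) + 8*I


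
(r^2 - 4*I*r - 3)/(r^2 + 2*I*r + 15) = (r - I)/(r + 5*I)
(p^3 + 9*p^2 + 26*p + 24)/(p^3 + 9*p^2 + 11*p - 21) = (p^2 + 6*p + 8)/(p^2 + 6*p - 7)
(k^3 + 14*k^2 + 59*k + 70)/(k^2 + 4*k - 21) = (k^2 + 7*k + 10)/(k - 3)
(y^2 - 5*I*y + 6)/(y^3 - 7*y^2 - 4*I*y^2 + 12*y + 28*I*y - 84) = (y + I)/(y^2 + y*(-7 + 2*I) - 14*I)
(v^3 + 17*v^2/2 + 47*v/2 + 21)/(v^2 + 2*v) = v + 13/2 + 21/(2*v)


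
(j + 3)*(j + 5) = j^2 + 8*j + 15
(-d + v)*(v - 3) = -d*v + 3*d + v^2 - 3*v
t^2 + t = t*(t + 1)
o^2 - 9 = (o - 3)*(o + 3)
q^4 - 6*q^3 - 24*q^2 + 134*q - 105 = (q - 7)*(q - 3)*(q - 1)*(q + 5)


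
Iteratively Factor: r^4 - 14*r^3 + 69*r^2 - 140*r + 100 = (r - 2)*(r^3 - 12*r^2 + 45*r - 50) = (r - 5)*(r - 2)*(r^2 - 7*r + 10) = (r - 5)^2*(r - 2)*(r - 2)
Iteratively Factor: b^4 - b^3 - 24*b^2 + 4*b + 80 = (b - 2)*(b^3 + b^2 - 22*b - 40) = (b - 2)*(b + 4)*(b^2 - 3*b - 10) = (b - 5)*(b - 2)*(b + 4)*(b + 2)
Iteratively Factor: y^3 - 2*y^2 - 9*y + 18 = (y - 2)*(y^2 - 9) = (y - 2)*(y + 3)*(y - 3)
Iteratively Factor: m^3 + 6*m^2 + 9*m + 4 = (m + 1)*(m^2 + 5*m + 4) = (m + 1)*(m + 4)*(m + 1)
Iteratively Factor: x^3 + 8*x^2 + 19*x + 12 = (x + 4)*(x^2 + 4*x + 3) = (x + 1)*(x + 4)*(x + 3)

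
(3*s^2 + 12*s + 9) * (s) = 3*s^3 + 12*s^2 + 9*s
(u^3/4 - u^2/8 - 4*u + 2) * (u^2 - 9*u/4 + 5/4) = u^5/4 - 11*u^4/16 - 109*u^3/32 + 347*u^2/32 - 19*u/2 + 5/2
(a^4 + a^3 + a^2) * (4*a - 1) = 4*a^5 + 3*a^4 + 3*a^3 - a^2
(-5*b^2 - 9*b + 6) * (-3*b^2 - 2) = 15*b^4 + 27*b^3 - 8*b^2 + 18*b - 12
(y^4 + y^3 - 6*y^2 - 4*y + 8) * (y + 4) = y^5 + 5*y^4 - 2*y^3 - 28*y^2 - 8*y + 32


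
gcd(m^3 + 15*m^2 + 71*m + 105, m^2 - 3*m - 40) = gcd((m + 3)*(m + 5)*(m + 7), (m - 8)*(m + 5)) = m + 5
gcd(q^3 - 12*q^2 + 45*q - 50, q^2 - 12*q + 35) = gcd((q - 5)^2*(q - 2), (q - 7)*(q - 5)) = q - 5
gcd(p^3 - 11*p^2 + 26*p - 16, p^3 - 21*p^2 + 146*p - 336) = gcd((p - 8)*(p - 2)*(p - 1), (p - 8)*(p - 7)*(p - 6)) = p - 8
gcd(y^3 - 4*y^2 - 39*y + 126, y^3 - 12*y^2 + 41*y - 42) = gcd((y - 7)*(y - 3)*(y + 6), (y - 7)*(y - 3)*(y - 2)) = y^2 - 10*y + 21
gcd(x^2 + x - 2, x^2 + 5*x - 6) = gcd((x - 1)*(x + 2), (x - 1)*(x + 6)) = x - 1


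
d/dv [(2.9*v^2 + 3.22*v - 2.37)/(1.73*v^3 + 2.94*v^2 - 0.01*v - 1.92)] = (-5.017*v^4 - 11.1412*v^3 + 2.8045*v^2 + 2.7996*v - 6.2061)/(2.9929*v^6 + 10.1724*v^5 + 8.609*v^4 - 6.702*v^3 - 11.2895*v^2 + 0.0384*v + 3.6864)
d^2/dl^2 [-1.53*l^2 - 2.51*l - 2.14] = -3.06000000000000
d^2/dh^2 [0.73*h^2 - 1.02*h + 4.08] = 1.46000000000000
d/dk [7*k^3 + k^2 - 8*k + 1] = 21*k^2 + 2*k - 8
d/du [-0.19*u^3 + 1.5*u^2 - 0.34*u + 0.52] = -0.57*u^2 + 3.0*u - 0.34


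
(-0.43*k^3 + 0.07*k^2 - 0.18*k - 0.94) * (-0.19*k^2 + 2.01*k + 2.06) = 0.0817*k^5 - 0.8776*k^4 - 0.7109*k^3 - 0.039*k^2 - 2.2602*k - 1.9364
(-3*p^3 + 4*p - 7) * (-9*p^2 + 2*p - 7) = 27*p^5 - 6*p^4 - 15*p^3 + 71*p^2 - 42*p + 49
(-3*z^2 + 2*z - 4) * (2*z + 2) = -6*z^3 - 2*z^2 - 4*z - 8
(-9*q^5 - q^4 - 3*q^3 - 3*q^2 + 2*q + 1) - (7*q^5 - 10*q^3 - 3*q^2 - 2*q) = -16*q^5 - q^4 + 7*q^3 + 4*q + 1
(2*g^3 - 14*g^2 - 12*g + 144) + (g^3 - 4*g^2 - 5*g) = 3*g^3 - 18*g^2 - 17*g + 144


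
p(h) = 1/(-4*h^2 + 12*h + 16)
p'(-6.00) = 0.00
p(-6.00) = 0.00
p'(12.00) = 0.00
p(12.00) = 0.00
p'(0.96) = -0.01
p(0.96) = 0.04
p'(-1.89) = -0.06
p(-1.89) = -0.05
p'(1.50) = 0.00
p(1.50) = 0.04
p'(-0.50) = -0.20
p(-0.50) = 0.11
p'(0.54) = -0.02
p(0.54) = 0.05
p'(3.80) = 1.25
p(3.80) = 0.26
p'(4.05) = 20.00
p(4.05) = -0.99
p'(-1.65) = -0.12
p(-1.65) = -0.07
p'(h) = (8*h - 12)/(-4*h^2 + 12*h + 16)^2 = (2*h - 3)/(4*(-h^2 + 3*h + 4)^2)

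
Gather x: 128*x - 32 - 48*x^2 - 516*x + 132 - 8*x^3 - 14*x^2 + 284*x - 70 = -8*x^3 - 62*x^2 - 104*x + 30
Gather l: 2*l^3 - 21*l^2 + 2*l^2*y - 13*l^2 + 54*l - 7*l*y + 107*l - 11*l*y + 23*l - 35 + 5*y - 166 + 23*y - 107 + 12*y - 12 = 2*l^3 + l^2*(2*y - 34) + l*(184 - 18*y) + 40*y - 320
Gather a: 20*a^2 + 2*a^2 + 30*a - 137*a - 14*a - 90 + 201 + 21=22*a^2 - 121*a + 132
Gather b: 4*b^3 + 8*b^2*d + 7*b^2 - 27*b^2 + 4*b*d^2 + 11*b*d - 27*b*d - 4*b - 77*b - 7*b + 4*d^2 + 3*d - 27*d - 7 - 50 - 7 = 4*b^3 + b^2*(8*d - 20) + b*(4*d^2 - 16*d - 88) + 4*d^2 - 24*d - 64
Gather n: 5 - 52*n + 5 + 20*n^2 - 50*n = 20*n^2 - 102*n + 10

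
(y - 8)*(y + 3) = y^2 - 5*y - 24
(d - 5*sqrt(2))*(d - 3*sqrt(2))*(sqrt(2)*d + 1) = sqrt(2)*d^3 - 15*d^2 + 22*sqrt(2)*d + 30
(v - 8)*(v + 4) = v^2 - 4*v - 32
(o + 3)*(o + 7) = o^2 + 10*o + 21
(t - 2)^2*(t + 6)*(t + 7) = t^4 + 9*t^3 - 6*t^2 - 116*t + 168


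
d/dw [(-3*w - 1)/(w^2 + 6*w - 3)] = (3*w^2 + 2*w + 15)/(w^4 + 12*w^3 + 30*w^2 - 36*w + 9)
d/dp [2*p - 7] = 2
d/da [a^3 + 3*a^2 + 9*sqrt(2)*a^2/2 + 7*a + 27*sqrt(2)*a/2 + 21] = 3*a^2 + 6*a + 9*sqrt(2)*a + 7 + 27*sqrt(2)/2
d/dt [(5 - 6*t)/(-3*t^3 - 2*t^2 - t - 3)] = (18*t^3 + 12*t^2 + 6*t - (6*t - 5)*(9*t^2 + 4*t + 1) + 18)/(3*t^3 + 2*t^2 + t + 3)^2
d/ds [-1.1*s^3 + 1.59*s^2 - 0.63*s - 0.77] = -3.3*s^2 + 3.18*s - 0.63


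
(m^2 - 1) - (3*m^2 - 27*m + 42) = -2*m^2 + 27*m - 43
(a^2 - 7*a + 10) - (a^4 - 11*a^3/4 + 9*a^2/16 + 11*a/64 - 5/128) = -a^4 + 11*a^3/4 + 7*a^2/16 - 459*a/64 + 1285/128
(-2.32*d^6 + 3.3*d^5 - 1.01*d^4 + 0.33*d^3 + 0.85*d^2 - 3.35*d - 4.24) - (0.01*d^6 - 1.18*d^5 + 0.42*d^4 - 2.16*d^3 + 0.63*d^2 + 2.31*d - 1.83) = -2.33*d^6 + 4.48*d^5 - 1.43*d^4 + 2.49*d^3 + 0.22*d^2 - 5.66*d - 2.41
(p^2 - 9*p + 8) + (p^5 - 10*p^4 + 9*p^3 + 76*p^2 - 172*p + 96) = p^5 - 10*p^4 + 9*p^3 + 77*p^2 - 181*p + 104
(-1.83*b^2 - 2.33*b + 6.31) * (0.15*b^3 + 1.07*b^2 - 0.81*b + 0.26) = -0.2745*b^5 - 2.3076*b^4 - 0.0643000000000002*b^3 + 8.1632*b^2 - 5.7169*b + 1.6406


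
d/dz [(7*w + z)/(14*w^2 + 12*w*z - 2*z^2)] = (7*w^2 + 6*w*z - z^2 - 2*(3*w - z)*(7*w + z))/(2*(7*w^2 + 6*w*z - z^2)^2)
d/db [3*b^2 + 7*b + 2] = 6*b + 7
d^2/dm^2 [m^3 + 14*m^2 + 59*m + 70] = 6*m + 28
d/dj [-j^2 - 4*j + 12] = -2*j - 4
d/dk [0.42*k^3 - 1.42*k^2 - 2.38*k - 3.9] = 1.26*k^2 - 2.84*k - 2.38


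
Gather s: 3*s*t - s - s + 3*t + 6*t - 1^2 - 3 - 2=s*(3*t - 2) + 9*t - 6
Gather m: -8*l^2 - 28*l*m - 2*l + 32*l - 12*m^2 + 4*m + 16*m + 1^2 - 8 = -8*l^2 + 30*l - 12*m^2 + m*(20 - 28*l) - 7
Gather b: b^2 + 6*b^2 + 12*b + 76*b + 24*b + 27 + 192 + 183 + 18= 7*b^2 + 112*b + 420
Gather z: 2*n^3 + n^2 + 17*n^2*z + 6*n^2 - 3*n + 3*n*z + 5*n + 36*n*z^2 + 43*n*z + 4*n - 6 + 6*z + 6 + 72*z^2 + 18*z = 2*n^3 + 7*n^2 + 6*n + z^2*(36*n + 72) + z*(17*n^2 + 46*n + 24)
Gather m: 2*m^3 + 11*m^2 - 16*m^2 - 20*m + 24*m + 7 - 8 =2*m^3 - 5*m^2 + 4*m - 1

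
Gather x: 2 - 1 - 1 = 0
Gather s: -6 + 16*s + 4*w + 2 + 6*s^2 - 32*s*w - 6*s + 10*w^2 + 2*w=6*s^2 + s*(10 - 32*w) + 10*w^2 + 6*w - 4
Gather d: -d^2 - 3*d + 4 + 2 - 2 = -d^2 - 3*d + 4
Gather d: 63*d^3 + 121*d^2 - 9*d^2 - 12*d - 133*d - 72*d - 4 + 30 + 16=63*d^3 + 112*d^2 - 217*d + 42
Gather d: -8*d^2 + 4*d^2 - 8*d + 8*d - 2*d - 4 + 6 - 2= -4*d^2 - 2*d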